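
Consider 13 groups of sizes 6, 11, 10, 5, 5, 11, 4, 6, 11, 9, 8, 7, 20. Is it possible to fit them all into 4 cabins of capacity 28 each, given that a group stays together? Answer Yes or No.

Total = 113; ⌈113/28⌉ = 5.
At least 5 cabins are required, but only 4 are allowed.

No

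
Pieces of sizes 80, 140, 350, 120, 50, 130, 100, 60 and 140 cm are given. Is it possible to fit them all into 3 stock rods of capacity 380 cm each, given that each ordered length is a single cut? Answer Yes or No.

Total = 1170 cm; ⌈1170/380⌉ = 4.
At least 4 stock rods are required, but only 3 are allowed.

No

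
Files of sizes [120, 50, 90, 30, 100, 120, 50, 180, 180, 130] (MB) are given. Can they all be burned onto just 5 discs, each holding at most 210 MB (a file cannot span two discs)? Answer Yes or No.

Total = 1050 MB; ⌈1050/210⌉ = 5.
The bound of 5 does not rule out 5, but exhaustive search shows no assignment into 5 discs of capacity 210 MB exists — the minimum is 6.

No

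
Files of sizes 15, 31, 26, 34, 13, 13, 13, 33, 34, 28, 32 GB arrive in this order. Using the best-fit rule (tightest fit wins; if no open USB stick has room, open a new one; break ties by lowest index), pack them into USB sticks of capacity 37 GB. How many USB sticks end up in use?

9

  15 → USB stick 1 (new)  [load 15/37]
  31 → USB stick 2 (new)  [load 31/37]
  26 → USB stick 3 (new)  [load 26/37]
  34 → USB stick 4 (new)  [load 34/37]
  13 → USB stick 1  [load 28/37]
  13 → USB stick 5 (new)  [load 13/37]
  13 → USB stick 5  [load 26/37]
  33 → USB stick 6 (new)  [load 33/37]
  34 → USB stick 7 (new)  [load 34/37]
  28 → USB stick 8 (new)  [load 28/37]
  32 → USB stick 9 (new)  [load 32/37]
9 USB sticks opened.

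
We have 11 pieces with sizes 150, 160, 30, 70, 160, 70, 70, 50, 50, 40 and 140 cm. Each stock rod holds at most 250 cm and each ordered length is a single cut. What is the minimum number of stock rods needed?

5

Total = 160 + 160 + 150 + 140 + 70 + 70 + 70 + 50 + 50 + 40 + 30 = 990 cm.
Lower bound: ⌈990/250⌉ = 4 stock rods.
A packing using 5 stock rods:
  stock rod 1: 160 + 70 = 230
  stock rod 2: 160 + 70 = 230
  stock rod 3: 150 + 70 + 30 = 250
  stock rod 4: 140 + 50 + 50 = 240
  stock rod 5: 40 = 40
No arrangement into 4 stock rods stays within capacity, so 5 is optimal.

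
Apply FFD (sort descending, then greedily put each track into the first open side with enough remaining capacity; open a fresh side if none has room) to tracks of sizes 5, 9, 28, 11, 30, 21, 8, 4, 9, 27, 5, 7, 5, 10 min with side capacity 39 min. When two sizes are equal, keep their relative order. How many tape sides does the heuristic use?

Sorted descending: 30, 28, 27, 21, 11, 10, 9, 9, 8, 7, 5, 5, 5, 4.
  30 → side 1 (new)  [load 30/39]
  28 → side 2 (new)  [load 28/39]
  27 → side 3 (new)  [load 27/39]
  21 → side 4 (new)  [load 21/39]
  11 → side 2  [load 39/39]
  10 → side 3  [load 37/39]
  9 → side 1  [load 39/39]
  9 → side 4  [load 30/39]
  8 → side 4  [load 38/39]
  7 → side 5 (new)  [load 7/39]
  5 → side 5  [load 12/39]
  5 → side 5  [load 17/39]
  5 → side 5  [load 22/39]
  4 → side 5  [load 26/39]
5 tape sides opened.

5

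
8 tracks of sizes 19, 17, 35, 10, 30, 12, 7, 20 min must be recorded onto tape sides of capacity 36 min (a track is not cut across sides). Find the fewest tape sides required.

5

Total = 35 + 30 + 20 + 19 + 17 + 12 + 10 + 7 = 150 min.
Lower bound: ⌈150/36⌉ = 5 tape sides.
A packing using 5 tape sides:
  side 1: 35 = 35
  side 2: 30 = 30
  side 3: 20 + 12 = 32
  side 4: 19 + 17 = 36
  side 5: 10 + 7 = 17
This matches the lower bound, so 5 is optimal.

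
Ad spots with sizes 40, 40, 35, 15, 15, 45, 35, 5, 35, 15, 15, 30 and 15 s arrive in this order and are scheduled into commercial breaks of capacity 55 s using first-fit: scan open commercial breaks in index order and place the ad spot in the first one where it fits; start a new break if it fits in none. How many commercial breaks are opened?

7

  40 → break 1 (new)  [load 40/55]
  40 → break 2 (new)  [load 40/55]
  35 → break 3 (new)  [load 35/55]
  15 → break 1  [load 55/55]
  15 → break 2  [load 55/55]
  45 → break 4 (new)  [load 45/55]
  35 → break 5 (new)  [load 35/55]
  5 → break 3  [load 40/55]
  35 → break 6 (new)  [load 35/55]
  15 → break 3  [load 55/55]
  15 → break 5  [load 50/55]
  30 → break 7 (new)  [load 30/55]
  15 → break 6  [load 50/55]
7 commercial breaks opened.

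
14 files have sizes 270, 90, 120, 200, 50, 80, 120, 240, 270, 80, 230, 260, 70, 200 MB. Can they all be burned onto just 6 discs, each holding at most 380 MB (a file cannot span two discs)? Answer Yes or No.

Total = 2280 MB; ⌈2280/380⌉ = 6.
7 files each exceed half the capacity and cannot share a disc, forcing at least 7 discs.
At least 7 discs are required, but only 6 are allowed.

No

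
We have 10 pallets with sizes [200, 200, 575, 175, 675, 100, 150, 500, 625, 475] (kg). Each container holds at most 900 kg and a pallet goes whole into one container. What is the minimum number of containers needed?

Total = 675 + 625 + 575 + 500 + 475 + 200 + 200 + 175 + 150 + 100 = 3675 kg.
Lower bound: ⌈3675/900⌉ = 5 containers.
A packing using 5 containers:
  container 1: 675 + 200 = 875
  container 2: 625 + 200 = 825
  container 3: 575 + 175 + 150 = 900
  container 4: 500 + 100 = 600
  container 5: 475 = 475
This matches the lower bound, so 5 is optimal.

5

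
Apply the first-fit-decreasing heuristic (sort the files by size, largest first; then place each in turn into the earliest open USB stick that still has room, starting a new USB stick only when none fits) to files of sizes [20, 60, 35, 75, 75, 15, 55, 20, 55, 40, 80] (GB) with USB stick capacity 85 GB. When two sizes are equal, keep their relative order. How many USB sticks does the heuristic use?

Sorted descending: 80, 75, 75, 60, 55, 55, 40, 35, 20, 20, 15.
  80 → USB stick 1 (new)  [load 80/85]
  75 → USB stick 2 (new)  [load 75/85]
  75 → USB stick 3 (new)  [load 75/85]
  60 → USB stick 4 (new)  [load 60/85]
  55 → USB stick 5 (new)  [load 55/85]
  55 → USB stick 6 (new)  [load 55/85]
  40 → USB stick 7 (new)  [load 40/85]
  35 → USB stick 7  [load 75/85]
  20 → USB stick 4  [load 80/85]
  20 → USB stick 5  [load 75/85]
  15 → USB stick 6  [load 70/85]
7 USB sticks opened.

7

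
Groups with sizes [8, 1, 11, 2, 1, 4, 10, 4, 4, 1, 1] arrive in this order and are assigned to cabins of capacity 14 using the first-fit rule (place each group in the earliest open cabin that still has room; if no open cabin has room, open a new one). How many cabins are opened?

  8 → cabin 1 (new)  [load 8/14]
  1 → cabin 1  [load 9/14]
  11 → cabin 2 (new)  [load 11/14]
  2 → cabin 1  [load 11/14]
  1 → cabin 1  [load 12/14]
  4 → cabin 3 (new)  [load 4/14]
  10 → cabin 3  [load 14/14]
  4 → cabin 4 (new)  [load 4/14]
  4 → cabin 4  [load 8/14]
  1 → cabin 1  [load 13/14]
  1 → cabin 1  [load 14/14]
4 cabins opened.

4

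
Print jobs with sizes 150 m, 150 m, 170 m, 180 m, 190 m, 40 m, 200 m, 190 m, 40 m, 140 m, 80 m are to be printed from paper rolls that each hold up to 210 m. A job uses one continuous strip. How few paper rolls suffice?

Total = 200 + 190 + 190 + 180 + 170 + 150 + 150 + 140 + 80 + 40 + 40 = 1530 m.
Lower bound: ⌈1530/210⌉ = 8 paper rolls.
A packing using 9 paper rolls:
  roll 1: 200 = 200
  roll 2: 190 = 190
  roll 3: 190 = 190
  roll 4: 180 = 180
  roll 5: 170 + 40 = 210
  roll 6: 150 + 40 = 190
  roll 7: 150 = 150
  roll 8: 140 = 140
  roll 9: 80 = 80
No arrangement into 8 paper rolls stays within capacity, so 9 is optimal.

9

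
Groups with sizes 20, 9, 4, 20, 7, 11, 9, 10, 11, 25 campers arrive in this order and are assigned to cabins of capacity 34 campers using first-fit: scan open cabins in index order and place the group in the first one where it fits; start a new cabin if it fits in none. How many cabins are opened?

  20 → cabin 1 (new)  [load 20/34]
  9 → cabin 1  [load 29/34]
  4 → cabin 1  [load 33/34]
  20 → cabin 2 (new)  [load 20/34]
  7 → cabin 2  [load 27/34]
  11 → cabin 3 (new)  [load 11/34]
  9 → cabin 3  [load 20/34]
  10 → cabin 3  [load 30/34]
  11 → cabin 4 (new)  [load 11/34]
  25 → cabin 5 (new)  [load 25/34]
5 cabins opened.

5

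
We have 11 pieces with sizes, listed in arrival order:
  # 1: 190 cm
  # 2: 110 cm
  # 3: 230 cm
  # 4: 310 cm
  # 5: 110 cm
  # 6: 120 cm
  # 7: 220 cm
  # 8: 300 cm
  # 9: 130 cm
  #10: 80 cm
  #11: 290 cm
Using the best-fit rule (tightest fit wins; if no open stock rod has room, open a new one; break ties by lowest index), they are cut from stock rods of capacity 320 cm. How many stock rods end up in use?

8

  190 → stock rod 1 (new)  [load 190/320]
  110 → stock rod 1  [load 300/320]
  230 → stock rod 2 (new)  [load 230/320]
  310 → stock rod 3 (new)  [load 310/320]
  110 → stock rod 4 (new)  [load 110/320]
  120 → stock rod 4  [load 230/320]
  220 → stock rod 5 (new)  [load 220/320]
  300 → stock rod 6 (new)  [load 300/320]
  130 → stock rod 7 (new)  [load 130/320]
  80 → stock rod 2  [load 310/320]
  290 → stock rod 8 (new)  [load 290/320]
8 stock rods opened.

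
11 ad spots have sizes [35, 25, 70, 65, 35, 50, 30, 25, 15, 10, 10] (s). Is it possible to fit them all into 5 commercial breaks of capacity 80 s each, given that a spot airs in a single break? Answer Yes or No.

Yes

A valid assignment using 5 commercial breaks:
  break 1: 70 + 10 = 80
  break 2: 65 + 15 = 80
  break 3: 50 + 30 = 80
  break 4: 35 + 35 + 10 = 80
  break 5: 25 + 25 = 50
Every load is within 80 s, so 5 commercial breaks suffice.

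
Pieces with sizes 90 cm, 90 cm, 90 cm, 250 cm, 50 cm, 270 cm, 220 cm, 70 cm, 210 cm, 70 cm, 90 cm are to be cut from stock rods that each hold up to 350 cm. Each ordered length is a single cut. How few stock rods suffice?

Total = 270 + 250 + 220 + 210 + 90 + 90 + 90 + 90 + 70 + 70 + 50 = 1500 cm.
Lower bound: ⌈1500/350⌉ = 5 stock rods.
A packing using 5 stock rods:
  stock rod 1: 270 + 70 = 340
  stock rod 2: 250 + 90 = 340
  stock rod 3: 220 + 90 = 310
  stock rod 4: 210 + 90 + 50 = 350
  stock rod 5: 90 + 70 = 160
This matches the lower bound, so 5 is optimal.

5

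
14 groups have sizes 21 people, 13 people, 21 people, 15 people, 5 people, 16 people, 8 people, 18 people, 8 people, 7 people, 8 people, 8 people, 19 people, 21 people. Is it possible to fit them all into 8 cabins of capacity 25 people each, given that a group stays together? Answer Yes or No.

No

Total = 188 people; ⌈188/25⌉ = 8.
The bound of 8 does not rule out 8, but exhaustive search shows no assignment into 8 cabins of capacity 25 people exists — the minimum is 9.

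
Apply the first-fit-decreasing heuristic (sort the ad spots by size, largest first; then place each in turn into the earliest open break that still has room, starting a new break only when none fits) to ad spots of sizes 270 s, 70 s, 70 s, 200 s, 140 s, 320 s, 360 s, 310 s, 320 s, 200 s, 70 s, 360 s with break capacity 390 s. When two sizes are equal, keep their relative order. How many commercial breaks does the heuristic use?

Sorted descending: 360, 360, 320, 320, 310, 270, 200, 200, 140, 70, 70, 70.
  360 → break 1 (new)  [load 360/390]
  360 → break 2 (new)  [load 360/390]
  320 → break 3 (new)  [load 320/390]
  320 → break 4 (new)  [load 320/390]
  310 → break 5 (new)  [load 310/390]
  270 → break 6 (new)  [load 270/390]
  200 → break 7 (new)  [load 200/390]
  200 → break 8 (new)  [load 200/390]
  140 → break 7  [load 340/390]
  70 → break 3  [load 390/390]
  70 → break 4  [load 390/390]
  70 → break 5  [load 380/390]
8 commercial breaks opened.

8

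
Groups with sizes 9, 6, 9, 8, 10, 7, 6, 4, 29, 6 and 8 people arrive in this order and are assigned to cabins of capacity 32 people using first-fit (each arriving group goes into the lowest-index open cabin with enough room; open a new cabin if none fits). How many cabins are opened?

  9 → cabin 1 (new)  [load 9/32]
  6 → cabin 1  [load 15/32]
  9 → cabin 1  [load 24/32]
  8 → cabin 1  [load 32/32]
  10 → cabin 2 (new)  [load 10/32]
  7 → cabin 2  [load 17/32]
  6 → cabin 2  [load 23/32]
  4 → cabin 2  [load 27/32]
  29 → cabin 3 (new)  [load 29/32]
  6 → cabin 4 (new)  [load 6/32]
  8 → cabin 4  [load 14/32]
4 cabins opened.

4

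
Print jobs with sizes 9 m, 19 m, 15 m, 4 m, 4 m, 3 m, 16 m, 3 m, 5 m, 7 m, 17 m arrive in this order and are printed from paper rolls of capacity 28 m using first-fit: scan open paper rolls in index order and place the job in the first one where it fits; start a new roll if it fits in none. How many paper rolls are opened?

4

  9 → roll 1 (new)  [load 9/28]
  19 → roll 1  [load 28/28]
  15 → roll 2 (new)  [load 15/28]
  4 → roll 2  [load 19/28]
  4 → roll 2  [load 23/28]
  3 → roll 2  [load 26/28]
  16 → roll 3 (new)  [load 16/28]
  3 → roll 3  [load 19/28]
  5 → roll 3  [load 24/28]
  7 → roll 4 (new)  [load 7/28]
  17 → roll 4  [load 24/28]
4 paper rolls opened.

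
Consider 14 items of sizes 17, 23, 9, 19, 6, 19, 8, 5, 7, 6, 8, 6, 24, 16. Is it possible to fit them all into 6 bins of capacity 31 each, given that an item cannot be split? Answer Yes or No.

Yes

A valid assignment using 6 bins:
  bin 1: 24 + 7 = 31
  bin 2: 23 + 8 = 31
  bin 3: 19 + 9 = 28
  bin 4: 19 + 8 = 27
  bin 5: 17 + 6 + 6 = 29
  bin 6: 16 + 6 + 5 = 27
Every load is within 31, so 6 bins suffice.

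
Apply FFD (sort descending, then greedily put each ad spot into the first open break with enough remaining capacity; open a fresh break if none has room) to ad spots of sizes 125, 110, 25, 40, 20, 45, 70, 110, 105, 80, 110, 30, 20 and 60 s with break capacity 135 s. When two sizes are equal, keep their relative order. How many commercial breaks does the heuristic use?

Sorted descending: 125, 110, 110, 110, 105, 80, 70, 60, 45, 40, 30, 25, 20, 20.
  125 → break 1 (new)  [load 125/135]
  110 → break 2 (new)  [load 110/135]
  110 → break 3 (new)  [load 110/135]
  110 → break 4 (new)  [load 110/135]
  105 → break 5 (new)  [load 105/135]
  80 → break 6 (new)  [load 80/135]
  70 → break 7 (new)  [load 70/135]
  60 → break 7  [load 130/135]
  45 → break 6  [load 125/135]
  40 → break 8 (new)  [load 40/135]
  30 → break 5  [load 135/135]
  25 → break 2  [load 135/135]
  20 → break 3  [load 130/135]
  20 → break 4  [load 130/135]
8 commercial breaks opened.

8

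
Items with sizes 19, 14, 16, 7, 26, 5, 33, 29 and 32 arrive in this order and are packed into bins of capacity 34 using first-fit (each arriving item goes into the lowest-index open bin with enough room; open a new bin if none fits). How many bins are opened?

  19 → bin 1 (new)  [load 19/34]
  14 → bin 1  [load 33/34]
  16 → bin 2 (new)  [load 16/34]
  7 → bin 2  [load 23/34]
  26 → bin 3 (new)  [load 26/34]
  5 → bin 2  [load 28/34]
  33 → bin 4 (new)  [load 33/34]
  29 → bin 5 (new)  [load 29/34]
  32 → bin 6 (new)  [load 32/34]
6 bins opened.

6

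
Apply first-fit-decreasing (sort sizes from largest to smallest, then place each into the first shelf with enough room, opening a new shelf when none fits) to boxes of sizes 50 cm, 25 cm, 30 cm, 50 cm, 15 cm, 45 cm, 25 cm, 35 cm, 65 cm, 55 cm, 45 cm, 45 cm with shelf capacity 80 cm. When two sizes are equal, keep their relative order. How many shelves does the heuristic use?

7

Sorted descending: 65, 55, 50, 50, 45, 45, 45, 35, 30, 25, 25, 15.
  65 → shelf 1 (new)  [load 65/80]
  55 → shelf 2 (new)  [load 55/80]
  50 → shelf 3 (new)  [load 50/80]
  50 → shelf 4 (new)  [load 50/80]
  45 → shelf 5 (new)  [load 45/80]
  45 → shelf 6 (new)  [load 45/80]
  45 → shelf 7 (new)  [load 45/80]
  35 → shelf 5  [load 80/80]
  30 → shelf 3  [load 80/80]
  25 → shelf 2  [load 80/80]
  25 → shelf 4  [load 75/80]
  15 → shelf 1  [load 80/80]
7 shelves opened.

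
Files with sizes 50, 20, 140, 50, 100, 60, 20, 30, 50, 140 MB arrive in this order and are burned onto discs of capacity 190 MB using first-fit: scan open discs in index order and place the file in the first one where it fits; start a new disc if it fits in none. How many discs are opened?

  50 → disc 1 (new)  [load 50/190]
  20 → disc 1  [load 70/190]
  140 → disc 2 (new)  [load 140/190]
  50 → disc 1  [load 120/190]
  100 → disc 3 (new)  [load 100/190]
  60 → disc 1  [load 180/190]
  20 → disc 2  [load 160/190]
  30 → disc 2  [load 190/190]
  50 → disc 3  [load 150/190]
  140 → disc 4 (new)  [load 140/190]
4 discs opened.

4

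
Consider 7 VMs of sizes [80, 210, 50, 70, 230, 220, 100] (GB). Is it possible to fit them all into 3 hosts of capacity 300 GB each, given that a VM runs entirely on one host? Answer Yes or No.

No

Total = 960 GB; ⌈960/300⌉ = 4.
At least 4 hosts are required, but only 3 are allowed.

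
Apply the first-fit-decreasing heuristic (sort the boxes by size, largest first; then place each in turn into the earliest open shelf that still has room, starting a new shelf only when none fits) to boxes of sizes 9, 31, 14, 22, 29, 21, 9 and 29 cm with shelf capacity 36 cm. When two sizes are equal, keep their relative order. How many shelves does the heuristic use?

6

Sorted descending: 31, 29, 29, 22, 21, 14, 9, 9.
  31 → shelf 1 (new)  [load 31/36]
  29 → shelf 2 (new)  [load 29/36]
  29 → shelf 3 (new)  [load 29/36]
  22 → shelf 4 (new)  [load 22/36]
  21 → shelf 5 (new)  [load 21/36]
  14 → shelf 4  [load 36/36]
  9 → shelf 5  [load 30/36]
  9 → shelf 6 (new)  [load 9/36]
6 shelves opened.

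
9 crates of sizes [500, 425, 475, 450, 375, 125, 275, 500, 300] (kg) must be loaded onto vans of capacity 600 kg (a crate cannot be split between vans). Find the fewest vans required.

Total = 500 + 500 + 475 + 450 + 425 + 375 + 300 + 275 + 125 = 3425 kg.
Lower bound: ⌈3425/600⌉ = 6 vans.
A packing using 7 vans:
  van 1: 500 = 500
  van 2: 500 = 500
  van 3: 475 + 125 = 600
  van 4: 450 = 450
  van 5: 425 = 425
  van 6: 375 = 375
  van 7: 300 + 275 = 575
No arrangement into 6 vans stays within capacity, so 7 is optimal.

7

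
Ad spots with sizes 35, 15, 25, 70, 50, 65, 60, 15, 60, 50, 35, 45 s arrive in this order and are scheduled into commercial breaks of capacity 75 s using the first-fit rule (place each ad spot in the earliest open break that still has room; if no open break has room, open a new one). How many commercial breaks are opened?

9

  35 → break 1 (new)  [load 35/75]
  15 → break 1  [load 50/75]
  25 → break 1  [load 75/75]
  70 → break 2 (new)  [load 70/75]
  50 → break 3 (new)  [load 50/75]
  65 → break 4 (new)  [load 65/75]
  60 → break 5 (new)  [load 60/75]
  15 → break 3  [load 65/75]
  60 → break 6 (new)  [load 60/75]
  50 → break 7 (new)  [load 50/75]
  35 → break 8 (new)  [load 35/75]
  45 → break 9 (new)  [load 45/75]
9 commercial breaks opened.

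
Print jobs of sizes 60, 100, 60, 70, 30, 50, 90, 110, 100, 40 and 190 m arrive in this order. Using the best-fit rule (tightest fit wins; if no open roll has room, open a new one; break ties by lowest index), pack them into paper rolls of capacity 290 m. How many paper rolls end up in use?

  60 → roll 1 (new)  [load 60/290]
  100 → roll 1  [load 160/290]
  60 → roll 1  [load 220/290]
  70 → roll 1  [load 290/290]
  30 → roll 2 (new)  [load 30/290]
  50 → roll 2  [load 80/290]
  90 → roll 2  [load 170/290]
  110 → roll 2  [load 280/290]
  100 → roll 3 (new)  [load 100/290]
  40 → roll 3  [load 140/290]
  190 → roll 4 (new)  [load 190/290]
4 paper rolls opened.

4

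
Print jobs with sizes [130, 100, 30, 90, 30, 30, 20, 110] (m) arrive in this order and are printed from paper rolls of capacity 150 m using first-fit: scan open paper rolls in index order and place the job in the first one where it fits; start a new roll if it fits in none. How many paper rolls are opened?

4

  130 → roll 1 (new)  [load 130/150]
  100 → roll 2 (new)  [load 100/150]
  30 → roll 2  [load 130/150]
  90 → roll 3 (new)  [load 90/150]
  30 → roll 3  [load 120/150]
  30 → roll 3  [load 150/150]
  20 → roll 1  [load 150/150]
  110 → roll 4 (new)  [load 110/150]
4 paper rolls opened.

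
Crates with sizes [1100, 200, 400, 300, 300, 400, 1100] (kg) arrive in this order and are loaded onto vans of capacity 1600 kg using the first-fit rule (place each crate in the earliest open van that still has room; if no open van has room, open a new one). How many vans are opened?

  1100 → van 1 (new)  [load 1100/1600]
  200 → van 1  [load 1300/1600]
  400 → van 2 (new)  [load 400/1600]
  300 → van 1  [load 1600/1600]
  300 → van 2  [load 700/1600]
  400 → van 2  [load 1100/1600]
  1100 → van 3 (new)  [load 1100/1600]
3 vans opened.

3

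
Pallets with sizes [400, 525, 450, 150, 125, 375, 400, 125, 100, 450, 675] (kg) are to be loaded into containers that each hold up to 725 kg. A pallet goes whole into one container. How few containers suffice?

Total = 675 + 525 + 450 + 450 + 400 + 400 + 375 + 150 + 125 + 125 + 100 = 3775 kg.
Lower bound: ⌈3775/725⌉ = 6 containers.
Also, 7 pallets each exceed 725/2 kg, and no two of those can share a container, so at least 7 containers are needed.
A packing using 7 containers:
  container 1: 675 = 675
  container 2: 525 + 150 = 675
  container 3: 450 + 125 + 125 = 700
  container 4: 450 + 100 = 550
  container 5: 400 = 400
  container 6: 400 = 400
  container 7: 375 = 375
This matches the lower bound, so 7 is optimal.

7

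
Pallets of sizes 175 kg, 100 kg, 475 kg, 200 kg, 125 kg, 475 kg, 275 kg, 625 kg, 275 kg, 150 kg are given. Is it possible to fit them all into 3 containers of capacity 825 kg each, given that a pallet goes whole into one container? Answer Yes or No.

Total = 2875 kg; ⌈2875/825⌉ = 4.
At least 4 containers are required, but only 3 are allowed.

No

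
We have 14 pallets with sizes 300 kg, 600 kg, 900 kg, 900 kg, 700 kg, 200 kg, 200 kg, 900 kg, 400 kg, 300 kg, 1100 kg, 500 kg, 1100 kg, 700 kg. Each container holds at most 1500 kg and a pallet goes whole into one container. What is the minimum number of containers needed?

Total = 1100 + 1100 + 900 + 900 + 900 + 700 + 700 + 600 + 500 + 400 + 300 + 300 + 200 + 200 = 8800 kg.
Lower bound: ⌈8800/1500⌉ = 6 containers.
A packing using 6 containers:
  container 1: 1100 + 400 = 1500
  container 2: 1100 + 200 + 200 = 1500
  container 3: 900 + 600 = 1500
  container 4: 900 + 500 = 1400
  container 5: 900 + 300 + 300 = 1500
  container 6: 700 + 700 = 1400
This matches the lower bound, so 6 is optimal.

6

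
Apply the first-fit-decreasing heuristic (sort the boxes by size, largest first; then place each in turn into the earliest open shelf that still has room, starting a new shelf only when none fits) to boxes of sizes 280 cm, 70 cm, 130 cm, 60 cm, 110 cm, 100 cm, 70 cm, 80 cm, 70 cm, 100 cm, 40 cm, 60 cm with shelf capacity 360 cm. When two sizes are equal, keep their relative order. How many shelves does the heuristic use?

Sorted descending: 280, 130, 110, 100, 100, 80, 70, 70, 70, 60, 60, 40.
  280 → shelf 1 (new)  [load 280/360]
  130 → shelf 2 (new)  [load 130/360]
  110 → shelf 2  [load 240/360]
  100 → shelf 2  [load 340/360]
  100 → shelf 3 (new)  [load 100/360]
  80 → shelf 1  [load 360/360]
  70 → shelf 3  [load 170/360]
  70 → shelf 3  [load 240/360]
  70 → shelf 3  [load 310/360]
  60 → shelf 4 (new)  [load 60/360]
  60 → shelf 4  [load 120/360]
  40 → shelf 3  [load 350/360]
4 shelves opened.

4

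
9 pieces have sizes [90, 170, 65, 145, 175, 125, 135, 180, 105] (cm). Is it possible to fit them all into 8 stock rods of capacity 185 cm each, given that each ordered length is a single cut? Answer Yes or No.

A valid assignment using 8 stock rods:
  stock rod 1: 180 = 180
  stock rod 2: 175 = 175
  stock rod 3: 170 = 170
  stock rod 4: 145 = 145
  stock rod 5: 135 = 135
  stock rod 6: 125 = 125
  stock rod 7: 105 + 65 = 170
  stock rod 8: 90 = 90
Every load is within 185 cm, so 8 stock rods suffice.

Yes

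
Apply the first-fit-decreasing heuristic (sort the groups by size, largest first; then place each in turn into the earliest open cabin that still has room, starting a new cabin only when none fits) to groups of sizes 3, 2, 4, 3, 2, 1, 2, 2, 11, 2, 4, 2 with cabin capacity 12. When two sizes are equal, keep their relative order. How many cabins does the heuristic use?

Sorted descending: 11, 4, 4, 3, 3, 2, 2, 2, 2, 2, 2, 1.
  11 → cabin 1 (new)  [load 11/12]
  4 → cabin 2 (new)  [load 4/12]
  4 → cabin 2  [load 8/12]
  3 → cabin 2  [load 11/12]
  3 → cabin 3 (new)  [load 3/12]
  2 → cabin 3  [load 5/12]
  2 → cabin 3  [load 7/12]
  2 → cabin 3  [load 9/12]
  2 → cabin 3  [load 11/12]
  2 → cabin 4 (new)  [load 2/12]
  2 → cabin 4  [load 4/12]
  1 → cabin 1  [load 12/12]
4 cabins opened.

4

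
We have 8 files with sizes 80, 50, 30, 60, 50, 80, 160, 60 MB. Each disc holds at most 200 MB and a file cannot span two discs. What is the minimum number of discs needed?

Total = 160 + 80 + 80 + 60 + 60 + 50 + 50 + 30 = 570 MB.
Lower bound: ⌈570/200⌉ = 3 discs.
A packing using 3 discs:
  disc 1: 160 + 30 = 190
  disc 2: 80 + 60 + 60 = 200
  disc 3: 80 + 50 + 50 = 180
This matches the lower bound, so 3 is optimal.

3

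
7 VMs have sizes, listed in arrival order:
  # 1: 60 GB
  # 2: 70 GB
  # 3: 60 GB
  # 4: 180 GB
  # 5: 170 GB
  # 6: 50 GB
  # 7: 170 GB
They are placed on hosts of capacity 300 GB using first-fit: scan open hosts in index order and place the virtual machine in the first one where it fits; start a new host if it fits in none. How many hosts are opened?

  60 → host 1 (new)  [load 60/300]
  70 → host 1  [load 130/300]
  60 → host 1  [load 190/300]
  180 → host 2 (new)  [load 180/300]
  170 → host 3 (new)  [load 170/300]
  50 → host 1  [load 240/300]
  170 → host 4 (new)  [load 170/300]
4 hosts opened.

4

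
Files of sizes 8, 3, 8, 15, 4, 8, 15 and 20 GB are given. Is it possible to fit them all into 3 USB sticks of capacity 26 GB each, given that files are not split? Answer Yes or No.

Total = 81 GB; ⌈81/26⌉ = 4.
At least 4 USB sticks are required, but only 3 are allowed.

No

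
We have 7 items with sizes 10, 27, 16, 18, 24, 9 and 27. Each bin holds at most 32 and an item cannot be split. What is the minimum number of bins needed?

5

Total = 27 + 27 + 24 + 18 + 16 + 10 + 9 = 131.
Lower bound: ⌈131/32⌉ = 5 bins.
A packing using 5 bins:
  bin 1: 27 = 27
  bin 2: 27 = 27
  bin 3: 24 = 24
  bin 4: 18 + 10 = 28
  bin 5: 16 + 9 = 25
This matches the lower bound, so 5 is optimal.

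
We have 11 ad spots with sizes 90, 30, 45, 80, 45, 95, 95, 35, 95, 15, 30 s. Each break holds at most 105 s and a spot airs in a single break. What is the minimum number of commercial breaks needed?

7

Total = 95 + 95 + 95 + 90 + 80 + 45 + 45 + 35 + 30 + 30 + 15 = 655 s.
Lower bound: ⌈655/105⌉ = 7 commercial breaks.
A packing using 7 commercial breaks:
  break 1: 95 = 95
  break 2: 95 = 95
  break 3: 95 = 95
  break 4: 90 + 15 = 105
  break 5: 80 = 80
  break 6: 45 + 45 = 90
  break 7: 35 + 30 + 30 = 95
This matches the lower bound, so 7 is optimal.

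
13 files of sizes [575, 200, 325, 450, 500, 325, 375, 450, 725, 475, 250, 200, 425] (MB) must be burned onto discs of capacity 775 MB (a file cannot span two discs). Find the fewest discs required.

8

Total = 725 + 575 + 500 + 475 + 450 + 450 + 425 + 375 + 325 + 325 + 250 + 200 + 200 = 5275 MB.
Lower bound: ⌈5275/775⌉ = 7 discs.
A packing using 8 discs:
  disc 1: 725 = 725
  disc 2: 575 + 200 = 775
  disc 3: 500 + 250 = 750
  disc 4: 475 + 200 = 675
  disc 5: 450 + 325 = 775
  disc 6: 450 + 325 = 775
  disc 7: 425 = 425
  disc 8: 375 = 375
No arrangement into 7 discs stays within capacity, so 8 is optimal.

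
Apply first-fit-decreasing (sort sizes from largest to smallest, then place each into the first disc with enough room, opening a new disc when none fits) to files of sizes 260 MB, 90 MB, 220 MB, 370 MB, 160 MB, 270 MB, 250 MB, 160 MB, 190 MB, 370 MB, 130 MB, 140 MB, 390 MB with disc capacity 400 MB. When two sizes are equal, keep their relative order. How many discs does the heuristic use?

8

Sorted descending: 390, 370, 370, 270, 260, 250, 220, 190, 160, 160, 140, 130, 90.
  390 → disc 1 (new)  [load 390/400]
  370 → disc 2 (new)  [load 370/400]
  370 → disc 3 (new)  [load 370/400]
  270 → disc 4 (new)  [load 270/400]
  260 → disc 5 (new)  [load 260/400]
  250 → disc 6 (new)  [load 250/400]
  220 → disc 7 (new)  [load 220/400]
  190 → disc 8 (new)  [load 190/400]
  160 → disc 7  [load 380/400]
  160 → disc 8  [load 350/400]
  140 → disc 5  [load 400/400]
  130 → disc 4  [load 400/400]
  90 → disc 6  [load 340/400]
8 discs opened.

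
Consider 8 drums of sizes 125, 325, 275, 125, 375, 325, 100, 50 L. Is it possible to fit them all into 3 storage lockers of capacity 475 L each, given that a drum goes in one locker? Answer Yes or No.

No

Total = 1700 L; ⌈1700/475⌉ = 4.
At least 4 storage lockers are required, but only 3 are allowed.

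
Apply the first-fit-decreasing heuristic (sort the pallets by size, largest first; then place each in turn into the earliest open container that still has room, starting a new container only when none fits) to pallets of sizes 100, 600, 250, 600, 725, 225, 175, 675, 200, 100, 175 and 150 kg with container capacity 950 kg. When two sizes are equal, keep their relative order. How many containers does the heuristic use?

5

Sorted descending: 725, 675, 600, 600, 250, 225, 200, 175, 175, 150, 100, 100.
  725 → container 1 (new)  [load 725/950]
  675 → container 2 (new)  [load 675/950]
  600 → container 3 (new)  [load 600/950]
  600 → container 4 (new)  [load 600/950]
  250 → container 2  [load 925/950]
  225 → container 1  [load 950/950]
  200 → container 3  [load 800/950]
  175 → container 4  [load 775/950]
  175 → container 4  [load 950/950]
  150 → container 3  [load 950/950]
  100 → container 5 (new)  [load 100/950]
  100 → container 5  [load 200/950]
5 containers opened.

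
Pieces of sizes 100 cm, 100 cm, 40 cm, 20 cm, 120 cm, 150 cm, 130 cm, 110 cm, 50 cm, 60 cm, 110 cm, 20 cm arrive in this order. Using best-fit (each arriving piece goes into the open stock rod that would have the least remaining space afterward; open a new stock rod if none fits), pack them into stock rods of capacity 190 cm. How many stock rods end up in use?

7

  100 → stock rod 1 (new)  [load 100/190]
  100 → stock rod 2 (new)  [load 100/190]
  40 → stock rod 1  [load 140/190]
  20 → stock rod 1  [load 160/190]
  120 → stock rod 3 (new)  [load 120/190]
  150 → stock rod 4 (new)  [load 150/190]
  130 → stock rod 5 (new)  [load 130/190]
  110 → stock rod 6 (new)  [load 110/190]
  50 → stock rod 5  [load 180/190]
  60 → stock rod 3  [load 180/190]
  110 → stock rod 7 (new)  [load 110/190]
  20 → stock rod 1  [load 180/190]
7 stock rods opened.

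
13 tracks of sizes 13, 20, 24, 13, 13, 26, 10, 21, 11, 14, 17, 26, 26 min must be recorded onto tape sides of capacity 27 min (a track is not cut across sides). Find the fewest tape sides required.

Total = 26 + 26 + 26 + 24 + 21 + 20 + 17 + 14 + 13 + 13 + 13 + 11 + 10 = 234 min.
Lower bound: ⌈234/27⌉ = 9 tape sides.
A packing using 10 tape sides:
  side 1: 26 = 26
  side 2: 26 = 26
  side 3: 26 = 26
  side 4: 24 = 24
  side 5: 21 = 21
  side 6: 20 = 20
  side 7: 17 + 10 = 27
  side 8: 14 + 13 = 27
  side 9: 13 + 13 = 26
  side 10: 11 = 11
No arrangement into 9 tape sides stays within capacity, so 10 is optimal.

10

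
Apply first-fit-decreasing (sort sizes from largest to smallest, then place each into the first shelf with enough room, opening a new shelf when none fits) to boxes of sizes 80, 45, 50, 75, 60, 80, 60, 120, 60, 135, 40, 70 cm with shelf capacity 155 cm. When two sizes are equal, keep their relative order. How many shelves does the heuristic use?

Sorted descending: 135, 120, 80, 80, 75, 70, 60, 60, 60, 50, 45, 40.
  135 → shelf 1 (new)  [load 135/155]
  120 → shelf 2 (new)  [load 120/155]
  80 → shelf 3 (new)  [load 80/155]
  80 → shelf 4 (new)  [load 80/155]
  75 → shelf 3  [load 155/155]
  70 → shelf 4  [load 150/155]
  60 → shelf 5 (new)  [load 60/155]
  60 → shelf 5  [load 120/155]
  60 → shelf 6 (new)  [load 60/155]
  50 → shelf 6  [load 110/155]
  45 → shelf 6  [load 155/155]
  40 → shelf 7 (new)  [load 40/155]
7 shelves opened.

7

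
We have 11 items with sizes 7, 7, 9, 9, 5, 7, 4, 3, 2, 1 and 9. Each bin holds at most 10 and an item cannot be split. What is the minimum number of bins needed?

Total = 9 + 9 + 9 + 7 + 7 + 7 + 5 + 4 + 3 + 2 + 1 = 63.
Lower bound: ⌈63/10⌉ = 7 bins.
A packing using 7 bins:
  bin 1: 9 + 1 = 10
  bin 2: 9 = 9
  bin 3: 9 = 9
  bin 4: 7 + 3 = 10
  bin 5: 7 + 2 = 9
  bin 6: 7 = 7
  bin 7: 5 + 4 = 9
This matches the lower bound, so 7 is optimal.

7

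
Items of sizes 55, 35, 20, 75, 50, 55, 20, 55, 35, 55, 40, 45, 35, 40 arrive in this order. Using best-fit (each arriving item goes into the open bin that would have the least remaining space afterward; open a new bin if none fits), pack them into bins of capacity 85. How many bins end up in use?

  55 → bin 1 (new)  [load 55/85]
  35 → bin 2 (new)  [load 35/85]
  20 → bin 1  [load 75/85]
  75 → bin 3 (new)  [load 75/85]
  50 → bin 2  [load 85/85]
  55 → bin 4 (new)  [load 55/85]
  20 → bin 4  [load 75/85]
  55 → bin 5 (new)  [load 55/85]
  35 → bin 6 (new)  [load 35/85]
  55 → bin 7 (new)  [load 55/85]
  40 → bin 6  [load 75/85]
  45 → bin 8 (new)  [load 45/85]
  35 → bin 8  [load 80/85]
  40 → bin 9 (new)  [load 40/85]
9 bins opened.

9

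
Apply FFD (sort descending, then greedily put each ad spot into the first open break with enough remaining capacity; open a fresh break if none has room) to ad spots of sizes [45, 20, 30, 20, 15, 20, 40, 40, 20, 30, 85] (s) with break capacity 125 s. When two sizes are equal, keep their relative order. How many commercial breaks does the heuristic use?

3

Sorted descending: 85, 45, 40, 40, 30, 30, 20, 20, 20, 20, 15.
  85 → break 1 (new)  [load 85/125]
  45 → break 2 (new)  [load 45/125]
  40 → break 1  [load 125/125]
  40 → break 2  [load 85/125]
  30 → break 2  [load 115/125]
  30 → break 3 (new)  [load 30/125]
  20 → break 3  [load 50/125]
  20 → break 3  [load 70/125]
  20 → break 3  [load 90/125]
  20 → break 3  [load 110/125]
  15 → break 3  [load 125/125]
3 commercial breaks opened.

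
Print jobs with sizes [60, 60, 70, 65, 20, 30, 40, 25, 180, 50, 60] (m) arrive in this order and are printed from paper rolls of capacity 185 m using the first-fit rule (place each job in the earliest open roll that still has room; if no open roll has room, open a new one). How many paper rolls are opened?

  60 → roll 1 (new)  [load 60/185]
  60 → roll 1  [load 120/185]
  70 → roll 2 (new)  [load 70/185]
  65 → roll 1  [load 185/185]
  20 → roll 2  [load 90/185]
  30 → roll 2  [load 120/185]
  40 → roll 2  [load 160/185]
  25 → roll 2  [load 185/185]
  180 → roll 3 (new)  [load 180/185]
  50 → roll 4 (new)  [load 50/185]
  60 → roll 4  [load 110/185]
4 paper rolls opened.

4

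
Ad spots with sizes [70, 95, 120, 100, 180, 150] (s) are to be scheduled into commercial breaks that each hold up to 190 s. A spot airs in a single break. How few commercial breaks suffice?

5

Total = 180 + 150 + 120 + 100 + 95 + 70 = 715 s.
Lower bound: ⌈715/190⌉ = 4 commercial breaks.
A packing using 5 commercial breaks:
  break 1: 180 = 180
  break 2: 150 = 150
  break 3: 120 + 70 = 190
  break 4: 100 = 100
  break 5: 95 = 95
No arrangement into 4 commercial breaks stays within capacity, so 5 is optimal.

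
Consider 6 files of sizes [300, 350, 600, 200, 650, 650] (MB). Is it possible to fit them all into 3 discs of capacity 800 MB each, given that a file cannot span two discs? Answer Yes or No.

No

Total = 2750 MB; ⌈2750/800⌉ = 4.
At least 4 discs are required, but only 3 are allowed.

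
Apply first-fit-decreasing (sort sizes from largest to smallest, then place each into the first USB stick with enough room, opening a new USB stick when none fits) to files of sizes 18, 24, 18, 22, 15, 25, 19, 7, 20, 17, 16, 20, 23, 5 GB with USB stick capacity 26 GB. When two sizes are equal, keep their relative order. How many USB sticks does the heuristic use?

12

Sorted descending: 25, 24, 23, 22, 20, 20, 19, 18, 18, 17, 16, 15, 7, 5.
  25 → USB stick 1 (new)  [load 25/26]
  24 → USB stick 2 (new)  [load 24/26]
  23 → USB stick 3 (new)  [load 23/26]
  22 → USB stick 4 (new)  [load 22/26]
  20 → USB stick 5 (new)  [load 20/26]
  20 → USB stick 6 (new)  [load 20/26]
  19 → USB stick 7 (new)  [load 19/26]
  18 → USB stick 8 (new)  [load 18/26]
  18 → USB stick 9 (new)  [load 18/26]
  17 → USB stick 10 (new)  [load 17/26]
  16 → USB stick 11 (new)  [load 16/26]
  15 → USB stick 12 (new)  [load 15/26]
  7 → USB stick 7  [load 26/26]
  5 → USB stick 5  [load 25/26]
12 USB sticks opened.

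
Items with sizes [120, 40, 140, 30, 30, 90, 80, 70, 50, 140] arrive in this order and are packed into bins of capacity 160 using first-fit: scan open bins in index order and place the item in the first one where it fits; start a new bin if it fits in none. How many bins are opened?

  120 → bin 1 (new)  [load 120/160]
  40 → bin 1  [load 160/160]
  140 → bin 2 (new)  [load 140/160]
  30 → bin 3 (new)  [load 30/160]
  30 → bin 3  [load 60/160]
  90 → bin 3  [load 150/160]
  80 → bin 4 (new)  [load 80/160]
  70 → bin 4  [load 150/160]
  50 → bin 5 (new)  [load 50/160]
  140 → bin 6 (new)  [load 140/160]
6 bins opened.

6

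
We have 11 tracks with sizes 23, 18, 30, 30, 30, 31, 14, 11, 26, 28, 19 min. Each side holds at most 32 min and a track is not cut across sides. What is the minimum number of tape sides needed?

Total = 31 + 30 + 30 + 30 + 28 + 26 + 23 + 19 + 18 + 14 + 11 = 260 min.
Lower bound: ⌈260/32⌉ = 9 tape sides.
A packing using 9 tape sides:
  side 1: 31 = 31
  side 2: 30 = 30
  side 3: 30 = 30
  side 4: 30 = 30
  side 5: 28 = 28
  side 6: 26 = 26
  side 7: 23 = 23
  side 8: 19 + 11 = 30
  side 9: 18 + 14 = 32
This matches the lower bound, so 9 is optimal.

9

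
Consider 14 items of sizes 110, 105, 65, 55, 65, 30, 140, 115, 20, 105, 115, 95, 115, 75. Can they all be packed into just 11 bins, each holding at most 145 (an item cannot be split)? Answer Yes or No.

Yes

A valid assignment using 10 bins:
  bin 1: 140 = 140
  bin 2: 115 + 30 = 145
  bin 3: 115 + 20 = 135
  bin 4: 115 = 115
  bin 5: 110 = 110
  bin 6: 105 = 105
  bin 7: 105 = 105
  bin 8: 95 = 95
  bin 9: 75 + 65 = 140
  bin 10: 65 + 55 = 120
That uses only 10 ≤ 11, so 11 bins are enough.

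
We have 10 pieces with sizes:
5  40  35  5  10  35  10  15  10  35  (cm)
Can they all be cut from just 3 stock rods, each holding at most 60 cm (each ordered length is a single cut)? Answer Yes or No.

No

Total = 200 cm; ⌈200/60⌉ = 4.
At least 4 stock rods are required, but only 3 are allowed.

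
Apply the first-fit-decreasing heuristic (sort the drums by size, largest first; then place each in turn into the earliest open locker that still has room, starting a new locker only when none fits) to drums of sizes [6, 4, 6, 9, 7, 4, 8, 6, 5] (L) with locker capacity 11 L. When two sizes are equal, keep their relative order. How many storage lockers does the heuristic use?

Sorted descending: 9, 8, 7, 6, 6, 6, 5, 4, 4.
  9 → locker 1 (new)  [load 9/11]
  8 → locker 2 (new)  [load 8/11]
  7 → locker 3 (new)  [load 7/11]
  6 → locker 4 (new)  [load 6/11]
  6 → locker 5 (new)  [load 6/11]
  6 → locker 6 (new)  [load 6/11]
  5 → locker 4  [load 11/11]
  4 → locker 3  [load 11/11]
  4 → locker 5  [load 10/11]
6 storage lockers opened.

6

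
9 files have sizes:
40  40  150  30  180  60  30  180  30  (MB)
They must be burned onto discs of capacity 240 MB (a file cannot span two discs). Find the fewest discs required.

Total = 180 + 180 + 150 + 60 + 40 + 40 + 30 + 30 + 30 = 740 MB.
Lower bound: ⌈740/240⌉ = 4 discs.
A packing using 4 discs:
  disc 1: 180 + 60 = 240
  disc 2: 180 + 40 = 220
  disc 3: 150 + 40 + 30 = 220
  disc 4: 30 + 30 = 60
This matches the lower bound, so 4 is optimal.

4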